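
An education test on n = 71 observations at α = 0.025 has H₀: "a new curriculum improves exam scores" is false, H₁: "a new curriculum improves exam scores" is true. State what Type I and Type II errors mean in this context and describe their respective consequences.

Type I (false positive): concluding that a new curriculum improves exam scores when it is not — adopting a curriculum that gives no real benefit — disruption for nothing. Type II (false negative): failing to conclude that a new curriculum improves exam scores when it is — keeping the old curriculum when the new one would have helped students. Which is costlier depends on domain priorities and is a judgement call rather than a statistical fact.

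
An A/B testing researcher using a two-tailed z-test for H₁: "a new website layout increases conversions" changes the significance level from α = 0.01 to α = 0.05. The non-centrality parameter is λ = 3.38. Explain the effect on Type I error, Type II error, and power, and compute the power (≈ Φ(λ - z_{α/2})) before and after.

Increasing α from 0.01 to 0.05:
• Type I error rate increases (α is the Type I rate by definition).
• Critical value moves from z_{α/2} = 2.576 to 1.96, so power = Φ(λ - z_{α/2}) goes from Φ(3.38 - 2.576) = 0.789 to Φ(3.38 - 1.96) = 0.922.
• Type II error rate β = 1 - power therefore decreases (0.211 → 0.078).
Appropriate when false negatives are costly — here, discarding a layout that would have improved conversions — lost revenue.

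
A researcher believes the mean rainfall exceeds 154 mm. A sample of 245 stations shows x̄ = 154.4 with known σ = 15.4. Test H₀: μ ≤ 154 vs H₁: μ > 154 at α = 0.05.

z = 0.407. Critical value: 1.645. Fail to reject H₀.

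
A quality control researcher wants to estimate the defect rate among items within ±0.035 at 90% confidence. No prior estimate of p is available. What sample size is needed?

Conservative approach: use p = 0.5 (maximizes p(1-p) = 0.25). n = z²(0.25)/E² = 1.645²×0.25/0.035² = 552.2 → n = 553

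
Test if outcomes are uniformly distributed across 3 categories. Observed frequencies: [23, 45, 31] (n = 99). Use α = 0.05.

Expected = 33 each. χ² = Σ(O-E)²/E = 7.515. df = 2, critical value = 5.991. Reject H₀.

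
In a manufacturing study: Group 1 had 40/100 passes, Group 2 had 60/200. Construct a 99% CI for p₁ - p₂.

p̂₁ = 0.4, p̂₂ = 0.3. Difference = 0.1. CI = (-0.051, 0.251)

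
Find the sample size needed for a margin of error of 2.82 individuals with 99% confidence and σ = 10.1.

n = (z*σ/E)² = (2.576×10.1/2.82)² = 85.1 → n = 86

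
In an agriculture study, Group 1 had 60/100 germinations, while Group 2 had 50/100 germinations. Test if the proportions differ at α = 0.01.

p̂₁ = 0.6, p̂₂ = 0.5, pooled p̂ = 0.55. z = 1.421. Critical: ±2.576. Fail to reject H₀.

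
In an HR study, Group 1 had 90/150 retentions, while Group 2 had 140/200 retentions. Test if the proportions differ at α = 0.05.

p̂₁ = 0.6, p̂₂ = 0.7, pooled p̂ = 0.657. z = -1.95. Critical: ±1.96. Fail to reject H₀.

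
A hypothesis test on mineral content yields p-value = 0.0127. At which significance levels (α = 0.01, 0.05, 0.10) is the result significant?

p = 0.0127. Significant at: α = 0.05, 0.1.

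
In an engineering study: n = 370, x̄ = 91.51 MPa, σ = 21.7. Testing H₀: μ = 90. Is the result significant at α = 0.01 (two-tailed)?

z = (91.51 - 90)/(21.7/√370) = 1.338. Since |z| ≤ 2.576, not significant at α = 0.01.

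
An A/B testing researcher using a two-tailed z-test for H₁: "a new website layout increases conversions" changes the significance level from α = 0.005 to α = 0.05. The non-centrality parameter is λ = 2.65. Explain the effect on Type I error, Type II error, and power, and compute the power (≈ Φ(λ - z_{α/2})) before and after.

Increasing α from 0.005 to 0.05:
• Type I error rate increases (α is the Type I rate by definition).
• Critical value moves from z_{α/2} = 2.807 to 1.96, so power = Φ(λ - z_{α/2}) goes from Φ(2.65 - 2.807) = 0.438 to Φ(2.65 - 1.96) = 0.755.
• Type II error rate β = 1 - power therefore decreases (0.562 → 0.245).
Appropriate when false negatives are costly — here, discarding a layout that would have improved conversions — lost revenue.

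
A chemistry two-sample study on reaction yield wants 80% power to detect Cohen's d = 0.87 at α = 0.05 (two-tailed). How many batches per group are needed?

z_{α/2} = 1.96, z_β = Φ⁻¹(0.8) = 0.842. For large effect (d = 0.87): n per group = 2(z_{α/2} + z_β)²/d² = 2(1.96 + 0.842)²/0.87² = 20.7 → 21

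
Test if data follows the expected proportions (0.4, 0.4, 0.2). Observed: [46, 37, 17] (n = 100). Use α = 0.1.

Expected: [40.0, 40.0, 20.0]. χ² = 1.575. df = 2, critical = 4.605. Fail to reject H₀.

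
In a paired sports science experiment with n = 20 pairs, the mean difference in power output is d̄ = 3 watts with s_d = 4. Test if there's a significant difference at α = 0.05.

t = d̄/(s_d/√n) = 3/(4/√20) = 3.354. df = 19, critical t = ±2.093. Reject H₀.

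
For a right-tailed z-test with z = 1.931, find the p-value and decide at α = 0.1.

p = P(Z > 1.931) = 1 - Φ(1.931) ≈ 0.0267. Since p < 0.1, reject H₀ (significant) at α = 0.1.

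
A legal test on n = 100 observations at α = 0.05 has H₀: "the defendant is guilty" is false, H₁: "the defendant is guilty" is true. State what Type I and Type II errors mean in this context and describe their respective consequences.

Type I (false positive): concluding that the defendant is guilty when it is not — convicting an innocent person. Type II (false negative): failing to conclude that the defendant is guilty when it is — acquitting a guilty person. Which is costlier depends on domain priorities and is a judgement call rather than a statistical fact.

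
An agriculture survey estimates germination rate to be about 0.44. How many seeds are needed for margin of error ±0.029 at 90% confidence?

n = z²p(1-p)/E² = 1.645²×0.44×0.56/0.029² = 792.8 → n = 793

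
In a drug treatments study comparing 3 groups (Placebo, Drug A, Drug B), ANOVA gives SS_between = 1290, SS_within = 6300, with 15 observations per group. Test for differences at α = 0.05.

df_between = 2, df_within = 42. F = MS_between/MS_within = 645.0/150.0 = 4.3. F_crit ≈ 3.22. Reject H₀. At least one mean differs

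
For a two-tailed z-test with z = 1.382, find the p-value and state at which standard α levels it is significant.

p = 2·P(Z > |1.382|) = 2·(1 - Φ(1.382)) ≈ 0.167. Not significant at any standard level.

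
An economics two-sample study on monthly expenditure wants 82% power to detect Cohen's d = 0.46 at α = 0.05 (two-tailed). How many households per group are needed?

z_{α/2} = 1.96, z_β = Φ⁻¹(0.82) = 0.915. For small effect (d = 0.46): n per group = 2(z_{α/2} + z_β)²/d² = 2(1.96 + 0.915)²/0.46² = 78.1 → 79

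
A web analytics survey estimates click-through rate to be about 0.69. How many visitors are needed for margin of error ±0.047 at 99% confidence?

n = z²p(1-p)/E² = 2.576²×0.69×0.31/0.047² = 642.5 → n = 643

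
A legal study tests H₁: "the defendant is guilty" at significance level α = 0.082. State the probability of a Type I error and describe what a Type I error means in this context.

P(Type I error) = α = 0.082. A Type I error is rejecting H₀ when H₀ is actually true (false positive) — here, concluding that the defendant is guilty when in fact this is not the case. Consequence: convicting an innocent person.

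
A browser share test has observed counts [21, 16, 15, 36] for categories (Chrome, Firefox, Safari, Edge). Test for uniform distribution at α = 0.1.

Expected = 22 each. χ² = Σ(O-E)²/E = 12.818. df = 3, critical value = 6.251. Reject H₀.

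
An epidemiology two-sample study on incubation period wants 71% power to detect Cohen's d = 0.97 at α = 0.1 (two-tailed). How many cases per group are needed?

z_{α/2} = 1.645, z_β = Φ⁻¹(0.71) = 0.553. For large effect (d = 0.97): n per group = 2(z_{α/2} + z_β)²/d² = 2(1.645 + 0.553)²/0.97² = 10.3 → 11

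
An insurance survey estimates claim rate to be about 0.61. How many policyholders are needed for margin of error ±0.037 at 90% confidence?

n = z²p(1-p)/E² = 1.645²×0.61×0.39/0.037² = 470.2 → n = 471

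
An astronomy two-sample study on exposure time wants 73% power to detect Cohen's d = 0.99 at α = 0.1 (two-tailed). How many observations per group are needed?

z_{α/2} = 1.645, z_β = Φ⁻¹(0.73) = 0.613. For large effect (d = 0.99): n per group = 2(z_{α/2} + z_β)²/d² = 2(1.645 + 0.613)²/0.99² = 10.4 → 11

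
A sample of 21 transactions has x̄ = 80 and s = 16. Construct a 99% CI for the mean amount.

CI = x̄ ± t*(s/√n) = 80 ± 2.845(16/√21) = (70.07, 89.93)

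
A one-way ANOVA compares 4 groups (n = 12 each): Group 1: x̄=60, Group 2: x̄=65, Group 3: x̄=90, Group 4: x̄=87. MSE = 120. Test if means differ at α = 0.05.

Grand mean = 75.5. SS_between = 8316.0, MS_between = 2772.0. F = 23.1, F_crit ≈ 2.816. Reject H₀.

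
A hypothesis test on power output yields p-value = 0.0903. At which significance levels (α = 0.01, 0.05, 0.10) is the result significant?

p = 0.0903. Significant at: α = 0.1.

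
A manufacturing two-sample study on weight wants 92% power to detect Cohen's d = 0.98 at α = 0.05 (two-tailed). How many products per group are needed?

z_{α/2} = 1.96, z_β = Φ⁻¹(0.92) = 1.405. For large effect (d = 0.98): n per group = 2(z_{α/2} + z_β)²/d² = 2(1.96 + 1.405)²/0.98² = 23.6 → 24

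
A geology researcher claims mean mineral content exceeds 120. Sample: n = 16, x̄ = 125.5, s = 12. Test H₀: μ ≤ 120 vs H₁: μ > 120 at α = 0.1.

t = (125.5 - 120)/(12/√16) = 1.833, df = 15. Critical t = 1.341. Reject H₀.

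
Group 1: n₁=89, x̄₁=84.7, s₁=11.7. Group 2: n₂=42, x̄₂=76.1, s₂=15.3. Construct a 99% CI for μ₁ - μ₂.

Difference = 8.6. SE = √(11.7²/89 + 15.3²/42) = 2.667. CI = (1.73, 15.47)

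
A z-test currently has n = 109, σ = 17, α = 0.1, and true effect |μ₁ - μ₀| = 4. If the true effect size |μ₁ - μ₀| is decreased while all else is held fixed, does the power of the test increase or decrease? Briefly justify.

Power decreases: a smaller true effect decreases the non-centrality λ = |μ₁ - μ₀|/(σ/√n).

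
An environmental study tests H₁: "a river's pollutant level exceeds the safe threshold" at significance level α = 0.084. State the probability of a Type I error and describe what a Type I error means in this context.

P(Type I error) = α = 0.084. A Type I error is rejecting H₀ when H₀ is actually true (false positive) — here, concluding that a river's pollutant level exceeds the safe threshold when in fact this is not the case. Consequence: shutting down a compliant factory unnecessarily.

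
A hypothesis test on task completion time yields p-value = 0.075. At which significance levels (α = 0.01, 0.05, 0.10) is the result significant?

p = 0.075. Significant at: α = 0.1.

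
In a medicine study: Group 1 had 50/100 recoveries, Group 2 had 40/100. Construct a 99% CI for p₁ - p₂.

p̂₁ = 0.5, p̂₂ = 0.4. Difference = 0.1. CI = (-0.08, 0.28)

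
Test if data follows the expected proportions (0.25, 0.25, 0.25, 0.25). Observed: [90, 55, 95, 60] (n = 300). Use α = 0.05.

Expected: [75.0, 75.0, 75.0, 75.0]. χ² = 16.667. df = 3, critical = 7.815. Reject H₀.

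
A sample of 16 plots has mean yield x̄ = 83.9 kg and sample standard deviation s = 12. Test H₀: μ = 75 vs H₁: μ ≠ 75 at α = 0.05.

t = (x̄ - μ₀)/(s/√n) = (83.9 - 75)/(12/√16) = 2.967. df = 15, critical t = ±2.131. Reject H₀.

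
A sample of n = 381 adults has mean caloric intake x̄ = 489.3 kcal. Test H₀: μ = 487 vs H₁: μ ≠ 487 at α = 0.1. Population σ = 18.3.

z = (x̄ - μ₀)/(σ/√n) = (489.3 - 487)/(18.3/√381) = 2.453. Critical value: ±1.645. Since |2.453| > 1.645, Reject H₀.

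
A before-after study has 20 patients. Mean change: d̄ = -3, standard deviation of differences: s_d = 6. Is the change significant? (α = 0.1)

t = d̄/(s_d/√n) = -3/(6/√20) = -2.236. df = 19, critical t = ±1.729. Reject H₀.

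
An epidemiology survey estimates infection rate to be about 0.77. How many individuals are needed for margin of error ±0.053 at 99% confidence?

n = z²p(1-p)/E² = 2.576²×0.77×0.23/0.053² = 418.4 → n = 419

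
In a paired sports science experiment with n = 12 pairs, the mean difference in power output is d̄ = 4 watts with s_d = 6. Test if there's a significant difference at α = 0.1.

t = d̄/(s_d/√n) = 4/(6/√12) = 2.309. df = 11, critical t = ±1.796. Reject H₀.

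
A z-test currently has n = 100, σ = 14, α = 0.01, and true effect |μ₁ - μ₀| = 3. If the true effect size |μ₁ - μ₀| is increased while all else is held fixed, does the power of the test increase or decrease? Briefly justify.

Power increases: a larger true effect increases the non-centrality λ = |μ₁ - μ₀|/(σ/√n).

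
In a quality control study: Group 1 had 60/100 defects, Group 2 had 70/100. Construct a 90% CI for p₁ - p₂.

p̂₁ = 0.6, p̂₂ = 0.7. Difference = -0.1. CI = (-0.21, 0.01)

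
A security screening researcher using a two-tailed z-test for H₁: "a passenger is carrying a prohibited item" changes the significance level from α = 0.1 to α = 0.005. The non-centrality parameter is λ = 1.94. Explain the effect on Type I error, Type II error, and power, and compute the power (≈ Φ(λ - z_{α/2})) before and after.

Decreasing α from 0.1 to 0.005:
• Type I error rate decreases (α is the Type I rate by definition).
• Critical value moves from z_{α/2} = 1.645 to 2.807, so power = Φ(λ - z_{α/2}) goes from Φ(1.94 - 1.645) = 0.616 to Φ(1.94 - 2.807) = 0.193.
• Type II error rate β = 1 - power therefore increases (0.384 → 0.807).
Appropriate when false positives are costly — here, detaining an innocent passenger — delay and inconvenience.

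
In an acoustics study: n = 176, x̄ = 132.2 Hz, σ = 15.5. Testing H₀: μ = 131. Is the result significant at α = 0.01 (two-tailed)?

z = (132.2 - 131)/(15.5/√176) = 1.027. Since |z| ≤ 2.576, not significant at α = 0.01.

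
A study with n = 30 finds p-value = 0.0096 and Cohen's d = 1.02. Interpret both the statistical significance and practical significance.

Statistically significant (p = 0.0096 < 0.05). Cohen's d = 1.02 indicates a large effect size. Both statistical and practical significance should be considered.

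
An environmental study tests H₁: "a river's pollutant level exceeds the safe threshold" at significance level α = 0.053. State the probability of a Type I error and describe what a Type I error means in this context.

P(Type I error) = α = 0.053. A Type I error is rejecting H₀ when H₀ is actually true (false positive) — here, concluding that a river's pollutant level exceeds the safe threshold when in fact this is not the case. Consequence: shutting down a compliant factory unnecessarily.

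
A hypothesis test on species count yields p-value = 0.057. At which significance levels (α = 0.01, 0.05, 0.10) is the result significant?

p = 0.057. Significant at: α = 0.1.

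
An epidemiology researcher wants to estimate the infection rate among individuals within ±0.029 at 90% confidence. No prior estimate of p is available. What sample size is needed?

Conservative approach: use p = 0.5 (maximizes p(1-p) = 0.25). n = z²(0.25)/E² = 1.645²×0.25/0.029² = 804.4 → n = 805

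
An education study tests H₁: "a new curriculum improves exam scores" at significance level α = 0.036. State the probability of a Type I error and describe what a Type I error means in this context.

P(Type I error) = α = 0.036. A Type I error is rejecting H₀ when H₀ is actually true (false positive) — here, concluding that a new curriculum improves exam scores when in fact this is not the case. Consequence: adopting a curriculum that gives no real benefit — disruption for nothing.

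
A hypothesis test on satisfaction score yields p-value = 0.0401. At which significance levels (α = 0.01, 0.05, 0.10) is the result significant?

p = 0.0401. Significant at: α = 0.05, 0.1.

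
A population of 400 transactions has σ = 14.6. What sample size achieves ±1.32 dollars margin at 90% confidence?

Without FPC: n₀ = (1.645×14.6/1.32)² = 331.047. With FPC: n = n₀N/(n₀+N-1) = 181.4 → n = 182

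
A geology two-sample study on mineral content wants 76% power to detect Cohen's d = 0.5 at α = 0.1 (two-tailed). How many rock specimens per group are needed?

z_{α/2} = 1.645, z_β = Φ⁻¹(0.76) = 0.706. For medium effect (d = 0.5): n per group = 2(z_{α/2} + z_β)²/d² = 2(1.645 + 0.706)²/0.5² = 44.2 → 45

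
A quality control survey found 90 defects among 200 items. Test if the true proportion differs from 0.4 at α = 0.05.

p̂ = 0.45, p₀ = 0.4. z = (p̂ - p₀)/√(p₀(1-p₀)/n) = 1.443. Critical: ±1.96. Fail to reject H₀.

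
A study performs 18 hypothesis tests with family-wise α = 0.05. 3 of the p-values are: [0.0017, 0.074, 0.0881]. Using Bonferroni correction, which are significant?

Bonferroni α = 0.05/18 = 0.00278. Significant p-values: [0.0017]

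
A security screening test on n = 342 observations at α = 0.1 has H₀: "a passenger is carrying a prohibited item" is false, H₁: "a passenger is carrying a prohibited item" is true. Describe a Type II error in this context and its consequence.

Type II error: failing to reject H₀ when it is false — concluding that a passenger is carrying a prohibited item is not supported when in fact it is. Consequence: letting a prohibited item through — security breach.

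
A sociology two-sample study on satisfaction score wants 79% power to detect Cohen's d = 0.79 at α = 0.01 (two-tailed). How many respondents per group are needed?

z_{α/2} = 2.576, z_β = Φ⁻¹(0.79) = 0.806. For medium effect (d = 0.79): n per group = 2(z_{α/2} + z_β)²/d² = 2(2.576 + 0.806)²/0.79² = 36.7 → 37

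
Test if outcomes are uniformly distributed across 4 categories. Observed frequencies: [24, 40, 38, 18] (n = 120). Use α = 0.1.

Expected = 30 each. χ² = Σ(O-E)²/E = 11.467. df = 3, critical value = 6.251. Reject H₀.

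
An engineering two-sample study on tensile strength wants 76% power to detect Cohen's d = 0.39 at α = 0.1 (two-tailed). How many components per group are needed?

z_{α/2} = 1.645, z_β = Φ⁻¹(0.76) = 0.706. For small effect (d = 0.39): n per group = 2(z_{α/2} + z_β)²/d² = 2(1.645 + 0.706)²/0.39² = 72.7 → 73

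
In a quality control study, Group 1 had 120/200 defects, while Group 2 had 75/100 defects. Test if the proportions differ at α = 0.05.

p̂₁ = 0.6, p̂₂ = 0.75, pooled p̂ = 0.65. z = -2.568. Critical: ±1.96. Reject H₀.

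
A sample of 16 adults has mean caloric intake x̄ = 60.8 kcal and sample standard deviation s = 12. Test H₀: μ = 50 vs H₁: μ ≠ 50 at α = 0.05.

t = (x̄ - μ₀)/(s/√n) = (60.8 - 50)/(12/√16) = 3.6. df = 15, critical t = ±2.131. Reject H₀.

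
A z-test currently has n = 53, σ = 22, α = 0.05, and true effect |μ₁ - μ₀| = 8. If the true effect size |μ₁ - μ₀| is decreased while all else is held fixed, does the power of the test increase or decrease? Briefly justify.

Power decreases: a smaller true effect decreases the non-centrality λ = |μ₁ - μ₀|/(σ/√n).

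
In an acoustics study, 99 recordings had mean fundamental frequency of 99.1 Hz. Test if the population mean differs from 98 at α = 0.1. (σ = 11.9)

z = (x̄ - μ₀)/(σ/√n) = (99.1 - 98)/(11.9/√99) = 0.92. Critical value: ±1.645. Since |0.92| ≤ 1.645, Fail to reject H₀.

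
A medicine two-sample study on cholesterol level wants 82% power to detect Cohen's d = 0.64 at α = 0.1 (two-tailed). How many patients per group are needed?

z_{α/2} = 1.645, z_β = Φ⁻¹(0.82) = 0.915. For medium effect (d = 0.64): n per group = 2(z_{α/2} + z_β)²/d² = 2(1.645 + 0.915)²/0.64² = 32.0 → 32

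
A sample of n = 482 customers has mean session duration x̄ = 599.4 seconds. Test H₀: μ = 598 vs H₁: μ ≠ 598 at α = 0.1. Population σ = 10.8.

z = (x̄ - μ₀)/(σ/√n) = (599.4 - 598)/(10.8/√482) = 2.846. Critical value: ±1.645. Since |2.846| > 1.645, Reject H₀.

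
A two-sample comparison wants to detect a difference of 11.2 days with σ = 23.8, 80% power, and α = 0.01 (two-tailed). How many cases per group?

n per group = 2(z_α/2 + z_β)²σ²/d² = 2×(2.576 + 0.84)²×23.8²/11.2² = 105.4 → n = 106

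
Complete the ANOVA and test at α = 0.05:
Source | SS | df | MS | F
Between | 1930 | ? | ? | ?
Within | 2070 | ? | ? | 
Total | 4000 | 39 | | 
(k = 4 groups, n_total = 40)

df_between = 3, df_within = 36. MS_between = 643.33, MS_within = 57.5. F = 11.188, F_crit ≈ 2.866. Reject H₀.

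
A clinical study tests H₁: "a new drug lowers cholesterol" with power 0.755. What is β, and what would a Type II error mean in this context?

β = 1 - power = 1 - 0.755 = 0.245. A Type II error is failing to reject H₀ when H₀ is false (false negative) — here, failing to conclude that a new drug lowers cholesterol when in fact it is true. Consequence: shelving an effective drug — patients miss out on a treatment that would have helped.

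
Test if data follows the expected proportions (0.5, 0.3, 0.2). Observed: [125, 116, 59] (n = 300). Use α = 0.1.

Expected: [150.0, 90.0, 60.0]. χ² = 11.694. df = 2, critical = 4.605. Reject H₀.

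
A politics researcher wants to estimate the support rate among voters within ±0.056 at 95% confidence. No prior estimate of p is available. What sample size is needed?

Conservative approach: use p = 0.5 (maximizes p(1-p) = 0.25). n = z²(0.25)/E² = 1.96²×0.25/0.056² = 306.2 → n = 307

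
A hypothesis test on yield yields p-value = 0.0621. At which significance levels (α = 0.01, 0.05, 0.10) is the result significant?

p = 0.0621. Significant at: α = 0.1.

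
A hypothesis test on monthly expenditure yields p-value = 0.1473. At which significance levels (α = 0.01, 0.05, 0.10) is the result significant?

p = 0.1473. Not significant at any of the given levels.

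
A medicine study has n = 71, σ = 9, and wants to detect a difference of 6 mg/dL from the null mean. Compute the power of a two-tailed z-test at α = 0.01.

SE = σ/√n = 9/√71 = 1.068. Non-centrality λ = d/SE = 6/1.068 = 5.617. Power ≈ Φ(λ - z_{α/2}) = Φ(5.617 - 2.576) = Φ(3.041) = 0.999.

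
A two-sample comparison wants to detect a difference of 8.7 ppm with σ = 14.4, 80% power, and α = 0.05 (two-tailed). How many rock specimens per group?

n per group = 2(z_α/2 + z_β)²σ²/d² = 2×(1.96 + 0.84)²×14.4²/8.7² = 43.0 → n = 43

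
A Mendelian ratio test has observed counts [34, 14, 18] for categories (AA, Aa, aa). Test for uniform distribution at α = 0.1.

Expected = 22 each. χ² = Σ(O-E)²/E = 10.182. df = 2, critical value = 4.605. Reject H₀.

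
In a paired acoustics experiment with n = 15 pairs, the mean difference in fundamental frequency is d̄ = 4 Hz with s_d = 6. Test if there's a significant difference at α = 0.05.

t = d̄/(s_d/√n) = 4/(6/√15) = 2.582. df = 14, critical t = ±2.145. Reject H₀.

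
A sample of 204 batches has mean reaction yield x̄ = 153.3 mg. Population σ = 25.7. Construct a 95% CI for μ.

CI = x̄ ± z*(σ/√n) = 153.3 ± 1.96(25.7/√204) = 153.3 ± 3.53 = (149.77, 156.83)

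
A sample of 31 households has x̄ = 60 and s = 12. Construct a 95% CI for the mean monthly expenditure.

CI = x̄ ± t*(s/√n) = 60 ± 2.042(12/√31) = (55.6, 64.4)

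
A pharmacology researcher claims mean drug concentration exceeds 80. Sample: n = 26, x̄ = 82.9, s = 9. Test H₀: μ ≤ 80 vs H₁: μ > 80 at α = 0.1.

t = (82.9 - 80)/(9/√26) = 1.643, df = 25. Critical t = 1.316. Reject H₀.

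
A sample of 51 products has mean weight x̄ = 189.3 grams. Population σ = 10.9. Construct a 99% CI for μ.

CI = x̄ ± z*(σ/√n) = 189.3 ± 2.576(10.9/√51) = 189.3 ± 3.93 = (185.37, 193.23)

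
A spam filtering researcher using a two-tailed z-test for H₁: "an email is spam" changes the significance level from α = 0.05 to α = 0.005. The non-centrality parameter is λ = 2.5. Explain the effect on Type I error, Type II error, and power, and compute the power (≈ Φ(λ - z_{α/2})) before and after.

Decreasing α from 0.05 to 0.005:
• Type I error rate decreases (α is the Type I rate by definition).
• Critical value moves from z_{α/2} = 1.96 to 2.807, so power = Φ(λ - z_{α/2}) goes from Φ(2.5 - 1.96) = 0.705 to Φ(2.5 - 2.807) = 0.379.
• Type II error rate β = 1 - power therefore increases (0.295 → 0.621).
Appropriate when false positives are costly — here, a legitimate email is sent to the spam folder and the user misses it.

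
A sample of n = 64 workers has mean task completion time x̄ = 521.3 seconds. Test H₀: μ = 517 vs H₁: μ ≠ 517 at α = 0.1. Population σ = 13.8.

z = (x̄ - μ₀)/(σ/√n) = (521.3 - 517)/(13.8/√64) = 2.493. Critical value: ±1.645. Since |2.493| > 1.645, Reject H₀.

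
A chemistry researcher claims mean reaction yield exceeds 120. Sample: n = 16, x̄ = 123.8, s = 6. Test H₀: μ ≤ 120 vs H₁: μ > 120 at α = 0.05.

t = (123.8 - 120)/(6/√16) = 2.533, df = 15. Critical t = 1.753. Reject H₀.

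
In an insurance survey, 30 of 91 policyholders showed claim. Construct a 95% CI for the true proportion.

p̂ = 0.33. CI = p̂ ± z*√(p̂(1-p̂)/n) = (0.233, 0.426)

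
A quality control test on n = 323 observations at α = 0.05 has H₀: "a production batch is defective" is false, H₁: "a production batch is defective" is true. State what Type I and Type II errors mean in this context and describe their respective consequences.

Type I (false positive): concluding that a production batch is defective when it is not — scrapping a good batch — wasted material and cost for no reason. Type II (false negative): failing to conclude that a production batch is defective when it is — shipping a defective batch — faulty products reach customers. Which is costlier depends on domain priorities and is a judgement call rather than a statistical fact.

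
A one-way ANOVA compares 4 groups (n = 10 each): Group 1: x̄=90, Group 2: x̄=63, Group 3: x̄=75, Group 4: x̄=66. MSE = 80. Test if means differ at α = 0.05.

Grand mean = 73.5. SS_between = 4410.0, MS_between = 1470.0. F = 18.375, F_crit ≈ 2.866. Reject H₀.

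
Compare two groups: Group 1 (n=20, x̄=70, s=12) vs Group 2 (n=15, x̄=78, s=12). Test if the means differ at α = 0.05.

Pooled sp = 12.0. t = -1.952, df = 33. Critical t = ±2.035. Fail to reject H₀.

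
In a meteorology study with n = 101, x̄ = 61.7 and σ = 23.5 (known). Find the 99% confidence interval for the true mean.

CI = x̄ ± z*(σ/√n) = 61.7 ± 2.576(23.5/√101) = 61.7 ± 6.02 = (55.68, 67.72)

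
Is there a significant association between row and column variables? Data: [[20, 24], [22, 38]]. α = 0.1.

χ² = 0.814. df = 1, critical = 2.706. Fail to reject H₀. No evidence of dependence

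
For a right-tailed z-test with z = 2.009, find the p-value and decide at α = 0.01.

p = P(Z > 2.009) = 1 - Φ(2.009) ≈ 0.0223. Since p ≥ 0.01, fail to reject H₀ (not significant) at α = 0.01.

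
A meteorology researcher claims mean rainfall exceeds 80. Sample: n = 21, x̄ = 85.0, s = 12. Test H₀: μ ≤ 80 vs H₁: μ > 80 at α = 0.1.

t = (85.0 - 80)/(12/√21) = 1.909, df = 20. Critical t = 1.325. Reject H₀.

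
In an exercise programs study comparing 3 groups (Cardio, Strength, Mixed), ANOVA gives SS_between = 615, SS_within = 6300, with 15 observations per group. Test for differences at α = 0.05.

df_between = 2, df_within = 42. F = MS_between/MS_within = 307.5/150.0 = 2.05. F_crit ≈ 3.22. Fail to reject H₀.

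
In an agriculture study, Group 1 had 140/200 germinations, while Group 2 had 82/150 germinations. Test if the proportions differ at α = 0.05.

p̂₁ = 0.7, p̂₂ = 0.547, pooled p̂ = 0.634. z = 2.947. Critical: ±1.96. Reject H₀.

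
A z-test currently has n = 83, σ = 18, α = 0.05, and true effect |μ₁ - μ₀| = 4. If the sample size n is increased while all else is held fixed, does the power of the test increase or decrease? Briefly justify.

Power increases: a larger n shrinks the standard error σ/√n, moving the sampling distribution under H₁ further from the critical value.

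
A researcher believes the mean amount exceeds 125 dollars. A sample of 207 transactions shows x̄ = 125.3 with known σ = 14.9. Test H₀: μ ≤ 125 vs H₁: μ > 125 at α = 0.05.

z = 0.29. Critical value: 1.645. Fail to reject H₀.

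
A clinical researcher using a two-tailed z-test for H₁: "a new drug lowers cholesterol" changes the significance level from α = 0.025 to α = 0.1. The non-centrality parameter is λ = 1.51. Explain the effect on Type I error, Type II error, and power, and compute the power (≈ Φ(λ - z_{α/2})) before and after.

Increasing α from 0.025 to 0.1:
• Type I error rate increases (α is the Type I rate by definition).
• Critical value moves from z_{α/2} = 2.241 to 1.645, so power = Φ(λ - z_{α/2}) goes from Φ(1.51 - 2.241) = 0.232 to Φ(1.51 - 1.645) = 0.446.
• Type II error rate β = 1 - power therefore decreases (0.768 → 0.554).
Appropriate when false negatives are costly — here, shelving an effective drug — patients miss out on a treatment that would have helped.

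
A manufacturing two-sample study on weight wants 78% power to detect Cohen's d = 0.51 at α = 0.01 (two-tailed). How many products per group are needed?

z_{α/2} = 2.576, z_β = Φ⁻¹(0.78) = 0.772. For medium effect (d = 0.51): n per group = 2(z_{α/2} + z_β)²/d² = 2(2.576 + 0.772)²/0.51² = 86.2 → 87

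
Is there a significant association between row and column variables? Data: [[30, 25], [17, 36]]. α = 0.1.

χ² = 5.544. df = 1, critical = 2.706. Reject H₀. Variables are dependent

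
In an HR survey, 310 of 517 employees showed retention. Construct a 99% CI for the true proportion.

p̂ = 0.6. CI = p̂ ± z*√(p̂(1-p̂)/n) = (0.544, 0.655)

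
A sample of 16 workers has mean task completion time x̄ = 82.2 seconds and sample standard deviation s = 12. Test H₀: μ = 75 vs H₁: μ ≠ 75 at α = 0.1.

t = (x̄ - μ₀)/(s/√n) = (82.2 - 75)/(12/√16) = 2.4. df = 15, critical t = ±1.753. Reject H₀.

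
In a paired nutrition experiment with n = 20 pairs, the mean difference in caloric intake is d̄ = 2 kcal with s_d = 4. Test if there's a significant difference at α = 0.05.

t = d̄/(s_d/√n) = 2/(4/√20) = 2.236. df = 19, critical t = ±2.093. Reject H₀.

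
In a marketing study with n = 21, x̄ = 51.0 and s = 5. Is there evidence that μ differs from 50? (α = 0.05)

t = (x̄ - μ₀)/(s/√n) = (51.0 - 50)/(5/√21) = 0.917. df = 20, critical t = ±2.086. Fail to reject H₀.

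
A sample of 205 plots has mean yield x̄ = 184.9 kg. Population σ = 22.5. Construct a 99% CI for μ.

CI = x̄ ± z*(σ/√n) = 184.9 ± 2.576(22.5/√205) = 184.9 ± 4.05 = (180.85, 188.95)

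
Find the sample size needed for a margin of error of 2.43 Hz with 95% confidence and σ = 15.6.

n = (z*σ/E)² = (1.96×15.6/2.43)² = 158.3 → n = 159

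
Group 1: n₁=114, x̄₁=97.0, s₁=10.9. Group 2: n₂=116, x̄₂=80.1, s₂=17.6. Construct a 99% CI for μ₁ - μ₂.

Difference = 16.9. SE = √(10.9²/114 + 17.6²/116) = 1.927. CI = (11.94, 21.86)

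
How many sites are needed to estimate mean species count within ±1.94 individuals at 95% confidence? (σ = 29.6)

n = (z*σ/E)² = (1.96×29.6/1.94)² = 894.3 → n = 895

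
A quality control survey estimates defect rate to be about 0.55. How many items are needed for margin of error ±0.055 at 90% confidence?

n = z²p(1-p)/E² = 1.645²×0.55×0.45/0.055² = 221.4 → n = 222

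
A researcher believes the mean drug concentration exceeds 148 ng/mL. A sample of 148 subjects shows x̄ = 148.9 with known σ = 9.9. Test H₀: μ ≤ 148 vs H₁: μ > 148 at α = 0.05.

z = 1.106. Critical value: 1.645. Fail to reject H₀.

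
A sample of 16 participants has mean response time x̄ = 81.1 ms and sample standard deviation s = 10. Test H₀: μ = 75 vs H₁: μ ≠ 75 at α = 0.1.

t = (x̄ - μ₀)/(s/√n) = (81.1 - 75)/(10/√16) = 2.44. df = 15, critical t = ±1.753. Reject H₀.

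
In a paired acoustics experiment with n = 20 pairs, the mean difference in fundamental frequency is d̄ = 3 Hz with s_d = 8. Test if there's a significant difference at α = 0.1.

t = d̄/(s_d/√n) = 3/(8/√20) = 1.677. df = 19, critical t = ±1.729. Fail to reject H₀.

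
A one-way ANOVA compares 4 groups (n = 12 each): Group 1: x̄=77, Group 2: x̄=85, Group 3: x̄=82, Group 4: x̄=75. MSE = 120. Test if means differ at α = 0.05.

Grand mean = 79.75. SS_between = 753.0, MS_between = 251.0. F = 2.092, F_crit ≈ 2.816. Fail to reject H₀.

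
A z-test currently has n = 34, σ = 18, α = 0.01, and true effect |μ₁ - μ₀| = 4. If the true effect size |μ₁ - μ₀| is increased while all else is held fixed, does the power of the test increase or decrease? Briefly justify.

Power increases: a larger true effect increases the non-centrality λ = |μ₁ - μ₀|/(σ/√n).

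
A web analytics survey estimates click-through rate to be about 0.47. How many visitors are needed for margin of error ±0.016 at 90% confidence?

n = z²p(1-p)/E² = 1.645²×0.47×0.53/0.016² = 2633.1 → n = 2634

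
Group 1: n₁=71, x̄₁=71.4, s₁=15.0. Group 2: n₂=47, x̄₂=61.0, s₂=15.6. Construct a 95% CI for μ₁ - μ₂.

Difference = 10.4. SE = √(15.0²/71 + 15.6²/47) = 2.889. CI = (4.74, 16.06)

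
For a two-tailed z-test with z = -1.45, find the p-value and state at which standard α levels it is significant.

p = 2·P(Z > |-1.45|) = 2·(1 - Φ(1.45)) ≈ 0.1471. Not significant at any standard level.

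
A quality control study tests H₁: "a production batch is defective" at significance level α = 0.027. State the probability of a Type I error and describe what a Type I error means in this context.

P(Type I error) = α = 0.027. A Type I error is rejecting H₀ when H₀ is actually true (false positive) — here, concluding that a production batch is defective when in fact this is not the case. Consequence: scrapping a good batch — wasted material and cost for no reason.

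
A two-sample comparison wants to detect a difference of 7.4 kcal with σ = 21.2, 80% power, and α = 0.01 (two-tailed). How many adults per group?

n per group = 2(z_α/2 + z_β)²σ²/d² = 2×(2.576 + 0.84)²×21.2²/7.4² = 191.5 → n = 192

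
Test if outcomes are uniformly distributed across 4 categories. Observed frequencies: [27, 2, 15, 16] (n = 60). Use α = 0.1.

Expected = 15 each. χ² = Σ(O-E)²/E = 20.933. df = 3, critical value = 6.251. Reject H₀.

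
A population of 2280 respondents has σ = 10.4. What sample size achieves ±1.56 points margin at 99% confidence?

Without FPC: n₀ = (2.576×10.4/1.56)² = 294.923. With FPC: n = n₀N/(n₀+N-1) = 261.2 → n = 262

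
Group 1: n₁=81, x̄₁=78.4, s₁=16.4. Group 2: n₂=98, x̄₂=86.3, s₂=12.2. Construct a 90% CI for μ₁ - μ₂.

Difference = -7.9. SE = √(16.4²/81 + 12.2²/98) = 2.2. CI = (-11.52, -4.28)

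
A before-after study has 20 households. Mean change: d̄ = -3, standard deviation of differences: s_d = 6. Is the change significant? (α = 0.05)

t = d̄/(s_d/√n) = -3/(6/√20) = -2.236. df = 19, critical t = ±2.093. Reject H₀.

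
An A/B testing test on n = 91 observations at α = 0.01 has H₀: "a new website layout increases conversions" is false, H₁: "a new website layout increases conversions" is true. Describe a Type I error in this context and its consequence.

Type I error: rejecting H₀ when it is true — concluding that a new website layout increases conversions when in fact it is not. Consequence: rolling out a layout that doesn't actually help — wasted engineering effort.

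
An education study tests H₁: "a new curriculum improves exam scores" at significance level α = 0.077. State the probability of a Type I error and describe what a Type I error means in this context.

P(Type I error) = α = 0.077. A Type I error is rejecting H₀ when H₀ is actually true (false positive) — here, concluding that a new curriculum improves exam scores when in fact this is not the case. Consequence: adopting a curriculum that gives no real benefit — disruption for nothing.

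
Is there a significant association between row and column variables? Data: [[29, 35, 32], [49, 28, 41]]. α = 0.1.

χ² = 4.805. df = 2, critical = 4.605. Reject H₀. Variables are dependent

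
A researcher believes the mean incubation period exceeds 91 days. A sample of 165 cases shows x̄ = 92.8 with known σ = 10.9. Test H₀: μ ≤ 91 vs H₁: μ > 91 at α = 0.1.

z = 2.121. Critical value: 1.28. Reject H₀.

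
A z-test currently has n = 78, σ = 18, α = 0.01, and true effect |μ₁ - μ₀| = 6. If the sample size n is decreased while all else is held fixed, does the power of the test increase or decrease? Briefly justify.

Power decreases: a smaller n inflates the standard error σ/√n, pulling the sampling distribution under H₁ back toward the critical value.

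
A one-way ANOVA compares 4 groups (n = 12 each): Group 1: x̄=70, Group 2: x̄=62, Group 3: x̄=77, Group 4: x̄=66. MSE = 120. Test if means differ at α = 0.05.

Grand mean = 68.75. SS_between = 1473.0, MS_between = 491.0. F = 4.092, F_crit ≈ 2.816. Reject H₀.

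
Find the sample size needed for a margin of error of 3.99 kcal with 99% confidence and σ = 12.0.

n = (z*σ/E)² = (2.576×12.0/3.99)² = 60.02 → n = 61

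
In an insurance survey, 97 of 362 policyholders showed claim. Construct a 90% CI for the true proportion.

p̂ = 0.268. CI = p̂ ± z*√(p̂(1-p̂)/n) = (0.23, 0.306)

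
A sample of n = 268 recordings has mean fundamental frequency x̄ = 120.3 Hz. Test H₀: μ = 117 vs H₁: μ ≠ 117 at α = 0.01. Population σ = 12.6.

z = (x̄ - μ₀)/(σ/√n) = (120.3 - 117)/(12.6/√268) = 4.288. Critical value: ±2.576. Since |4.288| > 2.576, Reject H₀.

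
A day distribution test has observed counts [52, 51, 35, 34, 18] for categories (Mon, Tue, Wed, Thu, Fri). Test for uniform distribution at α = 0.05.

Expected = 38 each. χ² = Σ(O-E)²/E = 20.789. df = 4, critical value = 9.488. Reject H₀.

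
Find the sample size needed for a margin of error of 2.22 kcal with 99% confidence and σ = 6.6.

n = (z*σ/E)² = (2.576×6.6/2.22)² = 58.7 → n = 59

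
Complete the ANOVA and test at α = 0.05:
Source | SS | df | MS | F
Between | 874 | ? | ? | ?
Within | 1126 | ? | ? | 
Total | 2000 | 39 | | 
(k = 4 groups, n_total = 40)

df_between = 3, df_within = 36. MS_between = 291.33, MS_within = 31.28. F = 9.314, F_crit ≈ 2.866. Reject H₀.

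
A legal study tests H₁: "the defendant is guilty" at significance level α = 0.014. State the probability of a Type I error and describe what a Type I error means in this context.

P(Type I error) = α = 0.014. A Type I error is rejecting H₀ when H₀ is actually true (false positive) — here, concluding that the defendant is guilty when in fact this is not the case. Consequence: convicting an innocent person.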